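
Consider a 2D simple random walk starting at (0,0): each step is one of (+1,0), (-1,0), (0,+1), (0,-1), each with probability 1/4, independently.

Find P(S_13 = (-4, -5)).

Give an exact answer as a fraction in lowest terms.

Let h be the number of horizontal steps (so 13-h are vertical). To end at (-4,-5) need (h-4)/2 right-steps and ((13-h)-5)/2 up-steps.
Sum over h with 4 ≤ h ≤ 8, h ≡ 0 (mod 2), 13-h ≡ 1 (mod 2):
h=4: C(13,4)·C(4,0)·C(9,2) = 715·1·36 = 25740
h=6: C(13,6)·C(6,1)·C(7,1) = 1716·6·7 = 72072
h=8: C(13,8)·C(8,2)·C(5,0) = 1287·28·1 = 36036
Total favorable: 133848
Total paths: 4^13 = 67108864
P = 133848/67108864 = 16731/8388608

Answer: 16731/8388608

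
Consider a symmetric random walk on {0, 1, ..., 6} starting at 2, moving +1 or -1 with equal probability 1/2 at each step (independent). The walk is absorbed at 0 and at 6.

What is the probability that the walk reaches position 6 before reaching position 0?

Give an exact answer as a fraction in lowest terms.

Answer: 1/3

Derivation:
Symmetric walk (p = 1/2): the harmonic-function argument gives P(hit 6 before 0 | start at 2) = a/N.
P = 2/6 = 1/3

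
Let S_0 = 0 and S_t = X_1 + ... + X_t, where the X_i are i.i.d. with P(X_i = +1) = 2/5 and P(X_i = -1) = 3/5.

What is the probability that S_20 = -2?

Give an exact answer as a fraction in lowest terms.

To reach position -2 after 20 steps: need 9 steps of +1 and 11 steps of -1.
Number of such sequences: C(20,9) = 167960
Each has probability (2/5)^9 · (3/5)^11 = 90699264/95367431640625
P = 167960 · 90699264/95367431640625 = 3046769676288/19073486328125

Answer: 3046769676288/19073486328125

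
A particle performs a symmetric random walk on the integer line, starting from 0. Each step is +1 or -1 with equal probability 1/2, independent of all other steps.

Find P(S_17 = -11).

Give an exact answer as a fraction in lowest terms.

Answer: 85/16384

Derivation:
To reach position -11 after 17 steps: need 3 steps of +1 and 14 of -1.
Favorable paths: C(17,3) = 680
Total paths: 2^17 = 131072
P = 680/131072 = 85/16384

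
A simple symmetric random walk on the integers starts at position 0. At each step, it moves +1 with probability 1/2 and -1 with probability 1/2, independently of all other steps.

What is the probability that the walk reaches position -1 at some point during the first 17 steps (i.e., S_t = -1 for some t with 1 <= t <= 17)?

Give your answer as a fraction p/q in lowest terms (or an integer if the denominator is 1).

Answer: 53381/65536

Derivation:
Count via complement. Let g(t,s) = #length-t paths at position s with S_1..S_t all ≠ -1.
g(t,s) = g(t-1,s-1) + g(t-1,s+1) for s ≠ -1; g(t,-1) = 0.
t=0: g(0,0)=1
t=1: g(1,1)=1
t=2: g(2,0)=1 g(2,2)=1
t=3: g(3,1)=2 g(3,3)=1
t=4: g(4,0)=2 g(4,2)=3 g(4,4)=1
t=5: g(5,1)=5 g(5,3)=4 g(5,5)=1
t=6: g(6,0)=5 g(6,2)=9 g(6,4)=5 g(6,6)=1
t=7: g(7,1)=14 g(7,3)=14 g(7,5)=6 g(7,7)=1
t=8: g(8,0)=14 g(8,2)=28 g(8,4)=20 g(8,6)=7 g(8,8)=1
t=9: g(9,1)=42 g(9,3)=48 g(9,5)=27 g(9,7)=8 g(9,9)=1
t=10: g(10,0)=42 g(10,2)=90 g(10,4)=75 g(10,6)=35 g(10,8)=9 g(10,10)=1
t=11: g(11,1)=132 g(11,3)=165 g(11,5)=110 g(11,7)=44 g(11,9)=10 g(11,11)=1
t=12: g(12,0)=132 g(12,2)=297 g(12,4)=275 g(12,6)=154 g(12,8)=54 g(12,10)=11 g(12,12)=1
t=13: g(13,1)=429 g(13,3)=572 g(13,5)=429 g(13,7)=208 g(13,9)=65 g(13,11)=12 g(13,13)=1
t=14: g(14,0)=429 g(14,2)=1001 g(14,4)=1001 g(14,6)=637 g(14,8)=273 g(14,10)=77 g(14,12)=13 g(14,14)=1
t=15: g(15,1)=1430 g(15,3)=2002 g(15,5)=1638 g(15,7)=910 g(15,9)=350 g(15,11)=90 g(15,13)=14 g(15,15)=1
t=16: g(16,0)=1430 g(16,2)=3432 g(16,4)=3640 g(16,6)=2548 g(16,8)=1260 g(16,10)=440 g(16,12)=104 g(16,14)=15 g(16,16)=1
t=17: g(17,1)=4862 g(17,3)=7072 g(17,5)=6188 g(17,7)=3808 g(17,9)=1700 g(17,11)=544 g(17,13)=119 g(17,15)=16 g(17,17)=1
Paths never hitting -1: Σ_s g(17,s) = 24310
Paths hitting -1: 2^17 - 24310 = 106762
P = 106762/131072 = 53381/65536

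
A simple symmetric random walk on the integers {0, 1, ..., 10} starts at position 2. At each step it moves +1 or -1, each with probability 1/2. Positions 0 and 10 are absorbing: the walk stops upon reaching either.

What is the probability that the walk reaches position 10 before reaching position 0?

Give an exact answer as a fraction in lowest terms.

Symmetric walk (p = 1/2): the harmonic-function argument gives P(hit 10 before 0 | start at 2) = a/N.
P = 2/10 = 1/5

Answer: 1/5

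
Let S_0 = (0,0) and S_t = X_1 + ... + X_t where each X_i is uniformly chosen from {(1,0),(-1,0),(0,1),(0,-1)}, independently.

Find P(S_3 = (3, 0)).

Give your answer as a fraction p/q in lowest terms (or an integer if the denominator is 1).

Answer: 1/64

Derivation:
Let h be the number of horizontal steps (so 3-h are vertical). To end at (3,0) need (h+3)/2 right-steps and ((3-h)+0)/2 up-steps.
Sum over h with 3 ≤ h ≤ 3, h ≡ 1 (mod 2), 3-h ≡ 0 (mod 2):
h=3: C(3,3)·C(3,3)·C(0,0) = 1·1·1 = 1
Total favorable: 1
Total paths: 4^3 = 64
P = 1/64 = 1/64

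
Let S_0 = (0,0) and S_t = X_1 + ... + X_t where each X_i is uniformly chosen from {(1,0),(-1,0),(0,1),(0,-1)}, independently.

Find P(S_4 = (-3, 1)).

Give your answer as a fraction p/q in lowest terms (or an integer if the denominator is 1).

Answer: 1/64

Derivation:
Let h be the number of horizontal steps (so 4-h are vertical). To end at (-3,1) need (h-3)/2 right-steps and ((4-h)+1)/2 up-steps.
Sum over h with 3 ≤ h ≤ 3, h ≡ 1 (mod 2), 4-h ≡ 1 (mod 2):
h=3: C(4,3)·C(3,0)·C(1,1) = 4·1·1 = 4
Total favorable: 4
Total paths: 4^4 = 256
P = 4/256 = 1/64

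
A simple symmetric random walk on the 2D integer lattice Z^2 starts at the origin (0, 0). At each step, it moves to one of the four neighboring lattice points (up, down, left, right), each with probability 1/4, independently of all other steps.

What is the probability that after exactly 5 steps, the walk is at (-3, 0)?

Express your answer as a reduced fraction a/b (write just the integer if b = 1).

Let h be the number of horizontal steps (so 5-h are vertical). To end at (-3,0) need (h-3)/2 right-steps and ((5-h)+0)/2 up-steps.
Sum over h with 3 ≤ h ≤ 5, h ≡ 1 (mod 2), 5-h ≡ 0 (mod 2):
h=3: C(5,3)·C(3,0)·C(2,1) = 10·1·2 = 20
h=5: C(5,5)·C(5,1)·C(0,0) = 1·5·1 = 5
Total favorable: 25
Total paths: 4^5 = 1024
P = 25/1024 = 25/1024

Answer: 25/1024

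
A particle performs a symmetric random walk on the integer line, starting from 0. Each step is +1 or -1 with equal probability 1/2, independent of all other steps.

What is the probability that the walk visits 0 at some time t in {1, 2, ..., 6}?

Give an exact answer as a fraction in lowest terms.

Answer: 11/16

Derivation:
Count via complement. Let g(t,s) = #length-t paths at position s with S_1..S_t all ≠ 0.
g(t,s) = g(t-1,s-1) + g(t-1,s+1) for s ≠ 0; g(t,0) = 0.
t=0: g(0,0)=1
t=1: g(1,-1)=1 g(1,1)=1
t=2: g(2,-2)=1 g(2,2)=1
t=3: g(3,-3)=1 g(3,-1)=1 g(3,1)=1 g(3,3)=1
t=4: g(4,-4)=1 g(4,-2)=2 g(4,2)=2 g(4,4)=1
t=5: g(5,-5)=1 g(5,-3)=3 g(5,-1)=2 g(5,1)=2 g(5,3)=3 g(5,5)=1
t=6: g(6,-6)=1 g(6,-4)=4 g(6,-2)=5 g(6,2)=5 g(6,4)=4 g(6,6)=1
Paths never hitting 0: Σ_s g(6,s) = 20
Paths hitting 0: 2^6 - 20 = 44
P = 44/64 = 11/16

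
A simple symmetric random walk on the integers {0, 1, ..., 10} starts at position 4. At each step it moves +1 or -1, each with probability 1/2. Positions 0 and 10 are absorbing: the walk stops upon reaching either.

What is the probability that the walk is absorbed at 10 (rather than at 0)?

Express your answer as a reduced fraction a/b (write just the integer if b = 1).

Answer: 2/5

Derivation:
Symmetric walk (p = 1/2): the harmonic-function argument gives P(hit 10 before 0 | start at 4) = a/N.
P = 4/10 = 2/5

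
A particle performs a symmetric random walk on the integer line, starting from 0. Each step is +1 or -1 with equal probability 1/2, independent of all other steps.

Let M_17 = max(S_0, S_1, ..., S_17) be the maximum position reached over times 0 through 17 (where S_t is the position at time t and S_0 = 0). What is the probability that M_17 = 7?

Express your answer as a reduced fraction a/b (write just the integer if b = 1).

Answer: 1547/32768

Derivation:
Let M_17 = max(S_0,...,S_17). Use the reflection principle: for j ≥ 1, #{paths with M_17 ≥ j} = #{S_17 ≥ j} + #{S_17 ≥ j+1}.
By reflection, #{M_17 ≥ 7} = #{S_17 ≥ 7} + #{S_17 ≥ 8} = 9402 + 3214 = 12616.
#{M_17 ≥ 8} = #{S_17 ≥ 8} + #{S_17 ≥ 9} = 3214 + 3214 = 6428.
#{M_17 = 7} = 12616 - 6428 = 6188.
P(M_17 = 7) = 6188/131072 = 1547/32768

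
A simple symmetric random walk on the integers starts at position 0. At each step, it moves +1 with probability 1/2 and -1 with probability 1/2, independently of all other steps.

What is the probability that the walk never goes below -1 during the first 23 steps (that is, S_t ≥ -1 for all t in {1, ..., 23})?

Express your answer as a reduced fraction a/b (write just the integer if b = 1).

Let f(t,s) = #length-t paths at position s with S_1..S_t all ≥ -1.
f(t,s) = f(t-1,s-1) + f(t-1,s+1) for s ≥ -1; f(t,s) = 0 for s < -1.
t=0: f(0,0)=1
t=1: f(1,-1)=1 f(1,1)=1
t=2: f(2,0)=2 f(2,2)=1
t=3: f(3,-1)=2 f(3,1)=3 f(3,3)=1
t=4: f(4,0)=5 f(4,2)=4 f(4,4)=1
t=5: f(5,-1)=5 f(5,1)=9 f(5,3)=5 f(5,5)=1
t=6: f(6,0)=14 f(6,2)=14 f(6,4)=6 f(6,6)=1
t=7: f(7,-1)=14 f(7,1)=28 f(7,3)=20 f(7,5)=7 f(7,7)=1
t=8: f(8,0)=42 f(8,2)=48 f(8,4)=27 f(8,6)=8 f(8,8)=1
t=9: f(9,-1)=42 f(9,1)=90 f(9,3)=75 f(9,5)=35 f(9,7)=9 f(9,9)=1
t=10: f(10,0)=132 f(10,2)=165 f(10,4)=110 f(10,6)=44 f(10,8)=10 f(10,10)=1
t=11: f(11,-1)=132 f(11,1)=297 f(11,3)=275 f(11,5)=154 f(11,7)=54 f(11,9)=11 f(11,11)=1
t=12: f(12,0)=429 f(12,2)=572 f(12,4)=429 f(12,6)=208 f(12,8)=65 f(12,10)=12 f(12,12)=1
t=13: f(13,-1)=429 f(13,1)=1001 f(13,3)=1001 f(13,5)=637 f(13,7)=273 f(13,9)=77 f(13,11)=13 f(13,13)=1
t=14: f(14,0)=1430 f(14,2)=2002 f(14,4)=1638 f(14,6)=910 f(14,8)=350 f(14,10)=90 f(14,12)=14 f(14,14)=1
t=15: f(15,-1)=1430 f(15,1)=3432 f(15,3)=3640 f(15,5)=2548 f(15,7)=1260 f(15,9)=440 f(15,11)=104 f(15,13)=15 f(15,15)=1
t=16: f(16,0)=4862 f(16,2)=7072 f(16,4)=6188 f(16,6)=3808 f(16,8)=1700 f(16,10)=544 f(16,12)=119 f(16,14)=16 f(16,16)=1
t=17: f(17,-1)=4862 f(17,1)=11934 f(17,3)=13260 f(17,5)=9996 f(17,7)=5508 f(17,9)=2244 f(17,11)=663 f(17,13)=135 f(17,15)=17 f(17,17)=1
t=18: f(18,0)=16796 f(18,2)=25194 f(18,4)=23256 f(18,6)=15504 f(18,8)=7752 f(18,10)=2907 f(18,12)=798 f(18,14)=152 f(18,16)=18 f(18,18)=1
t=19: f(19,-1)=16796 f(19,1)=41990 f(19,3)=48450 f(19,5)=38760 f(19,7)=23256 f(19,9)=10659 f(19,11)=3705 f(19,13)=950 f(19,15)=170 f(19,17)=19 f(19,19)=1
t=20: f(20,0)=58786 f(20,2)=90440 f(20,4)=87210 f(20,6)=62016 f(20,8)=33915 f(20,10)=14364 f(20,12)=4655 f(20,14)=1120 f(20,16)=189 f(20,18)=20 f(20,20)=1
t=21: f(21,-1)=58786 f(21,1)=149226 f(21,3)=177650 f(21,5)=149226 f(21,7)=95931 f(21,9)=48279 f(21,11)=19019 f(21,13)=5775 f(21,15)=1309 f(21,17)=209 f(21,19)=21 f(21,21)=1
t=22: f(22,0)=208012 f(22,2)=326876 f(22,4)=326876 f(22,6)=245157 f(22,8)=144210 f(22,10)=67298 f(22,12)=24794 f(22,14)=7084 f(22,16)=1518 f(22,18)=230 f(22,20)=22 f(22,22)=1
t=23: f(23,-1)=208012 f(23,1)=534888 f(23,3)=653752 f(23,5)=572033 f(23,7)=389367 f(23,9)=211508 f(23,11)=92092 f(23,13)=31878 f(23,15)=8602 f(23,17)=1748 f(23,19)=252 f(23,21)=23 f(23,23)=1
Σ_s f(23,s) = 2704156
P = 2704156/8388608 = 676039/2097152

Answer: 676039/2097152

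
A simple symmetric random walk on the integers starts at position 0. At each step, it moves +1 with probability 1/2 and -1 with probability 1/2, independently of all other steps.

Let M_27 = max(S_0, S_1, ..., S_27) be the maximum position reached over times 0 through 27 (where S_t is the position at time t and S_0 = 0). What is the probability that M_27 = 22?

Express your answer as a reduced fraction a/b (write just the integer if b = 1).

Answer: 351/134217728

Derivation:
Let M_27 = max(S_0,...,S_27). Use the reflection principle: for j ≥ 1, #{paths with M_27 ≥ j} = #{S_27 ≥ j} + #{S_27 ≥ j+1}.
By reflection, #{M_27 ≥ 22} = #{S_27 ≥ 22} + #{S_27 ≥ 23} = 379 + 379 = 758.
#{M_27 ≥ 23} = #{S_27 ≥ 23} + #{S_27 ≥ 24} = 379 + 28 = 407.
#{M_27 = 22} = 758 - 407 = 351.
P(M_27 = 22) = 351/134217728 = 351/134217728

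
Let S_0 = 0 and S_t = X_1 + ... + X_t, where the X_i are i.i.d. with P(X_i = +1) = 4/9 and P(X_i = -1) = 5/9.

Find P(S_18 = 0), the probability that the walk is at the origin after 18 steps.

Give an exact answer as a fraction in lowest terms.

Answer: 24893440000000000/150094635296999121

Derivation:
To be at 0 after 18 steps: need exactly 9 steps of +1 and 9 of -1.
Number of such sequences: C(18,9) = 48620
Each has probability (4/9)^9 · (5/9)^9 = 512000000000/150094635296999121
P = 48620 · 512000000000/150094635296999121 = 24893440000000000/150094635296999121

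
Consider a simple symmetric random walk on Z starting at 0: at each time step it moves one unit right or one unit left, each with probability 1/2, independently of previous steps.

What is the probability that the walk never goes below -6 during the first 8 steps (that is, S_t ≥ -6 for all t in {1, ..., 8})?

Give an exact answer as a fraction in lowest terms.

Let f(t,s) = #length-t paths at position s with S_1..S_t all ≥ -6.
f(t,s) = f(t-1,s-1) + f(t-1,s+1) for s ≥ -6; f(t,s) = 0 for s < -6.
t=0: f(0,0)=1
t=1: f(1,-1)=1 f(1,1)=1
t=2: f(2,-2)=1 f(2,0)=2 f(2,2)=1
t=3: f(3,-3)=1 f(3,-1)=3 f(3,1)=3 f(3,3)=1
t=4: f(4,-4)=1 f(4,-2)=4 f(4,0)=6 f(4,2)=4 f(4,4)=1
t=5: f(5,-5)=1 f(5,-3)=5 f(5,-1)=10 f(5,1)=10 f(5,3)=5 f(5,5)=1
t=6: f(6,-6)=1 f(6,-4)=6 f(6,-2)=15 f(6,0)=20 f(6,2)=15 f(6,4)=6 f(6,6)=1
t=7: f(7,-5)=7 f(7,-3)=21 f(7,-1)=35 f(7,1)=35 f(7,3)=21 f(7,5)=7 f(7,7)=1
t=8: f(8,-6)=7 f(8,-4)=28 f(8,-2)=56 f(8,0)=70 f(8,2)=56 f(8,4)=28 f(8,6)=8 f(8,8)=1
Σ_s f(8,s) = 254
P = 254/256 = 127/128

Answer: 127/128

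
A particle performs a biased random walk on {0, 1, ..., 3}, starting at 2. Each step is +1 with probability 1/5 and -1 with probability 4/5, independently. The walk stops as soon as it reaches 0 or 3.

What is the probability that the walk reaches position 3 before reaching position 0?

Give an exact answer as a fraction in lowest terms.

Biased walk: p = 1/5, q = 4/5, r = q/p = 4
Gambler's ruin: P(hit 3 before 0 | start at 2) = (1 - r^a)/(1 - r^N)
r^2 = 16; r^3 = 64
P = (1 - 16) / (1 - 64) = -15 / -63 = 5/21

Answer: 5/21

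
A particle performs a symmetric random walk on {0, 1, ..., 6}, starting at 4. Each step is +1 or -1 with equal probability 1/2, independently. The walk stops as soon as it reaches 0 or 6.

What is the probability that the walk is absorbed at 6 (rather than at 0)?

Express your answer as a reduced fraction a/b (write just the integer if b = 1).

Symmetric walk (p = 1/2): the harmonic-function argument gives P(hit 6 before 0 | start at 4) = a/N.
P = 4/6 = 2/3

Answer: 2/3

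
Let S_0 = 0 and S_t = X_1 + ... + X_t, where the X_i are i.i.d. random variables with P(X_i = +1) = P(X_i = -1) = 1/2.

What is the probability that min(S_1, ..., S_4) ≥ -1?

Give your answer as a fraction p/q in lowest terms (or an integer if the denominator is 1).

Answer: 5/8

Derivation:
Let f(t,s) = #length-t paths at position s with S_1..S_t all ≥ -1.
f(t,s) = f(t-1,s-1) + f(t-1,s+1) for s ≥ -1; f(t,s) = 0 for s < -1.
t=0: f(0,0)=1
t=1: f(1,-1)=1 f(1,1)=1
t=2: f(2,0)=2 f(2,2)=1
t=3: f(3,-1)=2 f(3,1)=3 f(3,3)=1
t=4: f(4,0)=5 f(4,2)=4 f(4,4)=1
Σ_s f(4,s) = 10
P = 10/16 = 5/8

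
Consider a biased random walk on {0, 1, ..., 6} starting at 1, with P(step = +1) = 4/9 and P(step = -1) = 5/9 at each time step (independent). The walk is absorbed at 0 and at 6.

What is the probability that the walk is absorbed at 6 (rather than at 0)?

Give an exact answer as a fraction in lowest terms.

Biased walk: p = 4/9, q = 5/9, r = q/p = 5/4
Gambler's ruin: P(hit 6 before 0 | start at 1) = (1 - r^a)/(1 - r^N)
r^1 = 5/4; r^6 = 15625/4096
P = (1 - 5/4) / (1 - 15625/4096) = -1/4 / -11529/4096 = 1024/11529

Answer: 1024/11529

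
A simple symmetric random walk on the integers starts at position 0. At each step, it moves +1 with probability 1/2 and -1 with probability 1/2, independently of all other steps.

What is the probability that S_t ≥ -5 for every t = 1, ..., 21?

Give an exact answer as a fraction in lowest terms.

Let f(t,s) = #length-t paths at position s with S_1..S_t all ≥ -5.
f(t,s) = f(t-1,s-1) + f(t-1,s+1) for s ≥ -5; f(t,s) = 0 for s < -5.
t=0: f(0,0)=1
t=1: f(1,-1)=1 f(1,1)=1
t=2: f(2,-2)=1 f(2,0)=2 f(2,2)=1
t=3: f(3,-3)=1 f(3,-1)=3 f(3,1)=3 f(3,3)=1
t=4: f(4,-4)=1 f(4,-2)=4 f(4,0)=6 f(4,2)=4 f(4,4)=1
t=5: f(5,-5)=1 f(5,-3)=5 f(5,-1)=10 f(5,1)=10 f(5,3)=5 f(5,5)=1
t=6: f(6,-4)=6 f(6,-2)=15 f(6,0)=20 f(6,2)=15 f(6,4)=6 f(6,6)=1
t=7: f(7,-5)=6 f(7,-3)=21 f(7,-1)=35 f(7,1)=35 f(7,3)=21 f(7,5)=7 f(7,7)=1
t=8: f(8,-4)=27 f(8,-2)=56 f(8,0)=70 f(8,2)=56 f(8,4)=28 f(8,6)=8 f(8,8)=1
t=9: f(9,-5)=27 f(9,-3)=83 f(9,-1)=126 f(9,1)=126 f(9,3)=84 f(9,5)=36 f(9,7)=9 f(9,9)=1
t=10: f(10,-4)=110 f(10,-2)=209 f(10,0)=252 f(10,2)=210 f(10,4)=120 f(10,6)=45 f(10,8)=10 f(10,10)=1
t=11: f(11,-5)=110 f(11,-3)=319 f(11,-1)=461 f(11,1)=462 f(11,3)=330 f(11,5)=165 f(11,7)=55 f(11,9)=11 f(11,11)=1
t=12: f(12,-4)=429 f(12,-2)=780 f(12,0)=923 f(12,2)=792 f(12,4)=495 f(12,6)=220 f(12,8)=66 f(12,10)=12 f(12,12)=1
t=13: f(13,-5)=429 f(13,-3)=1209 f(13,-1)=1703 f(13,1)=1715 f(13,3)=1287 f(13,5)=715 f(13,7)=286 f(13,9)=78 f(13,11)=13 f(13,13)=1
t=14: f(14,-4)=1638 f(14,-2)=2912 f(14,0)=3418 f(14,2)=3002 f(14,4)=2002 f(14,6)=1001 f(14,8)=364 f(14,10)=91 f(14,12)=14 f(14,14)=1
t=15: f(15,-5)=1638 f(15,-3)=4550 f(15,-1)=6330 f(15,1)=6420 f(15,3)=5004 f(15,5)=3003 f(15,7)=1365 f(15,9)=455 f(15,11)=105 f(15,13)=15 f(15,15)=1
t=16: f(16,-4)=6188 f(16,-2)=10880 f(16,0)=12750 f(16,2)=11424 f(16,4)=8007 f(16,6)=4368 f(16,8)=1820 f(16,10)=560 f(16,12)=120 f(16,14)=16 f(16,16)=1
t=17: f(17,-5)=6188 f(17,-3)=17068 f(17,-1)=23630 f(17,1)=24174 f(17,3)=19431 f(17,5)=12375 f(17,7)=6188 f(17,9)=2380 f(17,11)=680 f(17,13)=136 f(17,15)=17 f(17,17)=1
t=18: f(18,-4)=23256 f(18,-2)=40698 f(18,0)=47804 f(18,2)=43605 f(18,4)=31806 f(18,6)=18563 f(18,8)=8568 f(18,10)=3060 f(18,12)=816 f(18,14)=153 f(18,16)=18 f(18,18)=1
t=19: f(19,-5)=23256 f(19,-3)=63954 f(19,-1)=88502 f(19,1)=91409 f(19,3)=75411 f(19,5)=50369 f(19,7)=27131 f(19,9)=11628 f(19,11)=3876 f(19,13)=969 f(19,15)=171 f(19,17)=19 f(19,19)=1
t=20: f(20,-4)=87210 f(20,-2)=152456 f(20,0)=179911 f(20,2)=166820 f(20,4)=125780 f(20,6)=77500 f(20,8)=38759 f(20,10)=15504 f(20,12)=4845 f(20,14)=1140 f(20,16)=190 f(20,18)=20 f(20,20)=1
t=21: f(21,-5)=87210 f(21,-3)=239666 f(21,-1)=332367 f(21,1)=346731 f(21,3)=292600 f(21,5)=203280 f(21,7)=116259 f(21,9)=54263 f(21,11)=20349 f(21,13)=5985 f(21,15)=1330 f(21,17)=210 f(21,19)=21 f(21,21)=1
Σ_s f(21,s) = 1700272
P = 1700272/2097152 = 106267/131072

Answer: 106267/131072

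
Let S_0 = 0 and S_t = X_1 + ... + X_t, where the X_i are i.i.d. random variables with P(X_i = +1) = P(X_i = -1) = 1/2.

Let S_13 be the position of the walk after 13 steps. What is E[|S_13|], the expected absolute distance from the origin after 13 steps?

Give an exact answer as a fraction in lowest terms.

S_13 takes values m ≡ 1 (mod 2) with |m| ≤ 13; P(S_13=m) = C(13,(13+m)/2)/2^13.
Total paths: 2^13 = 8192
Distribution: P(S=-13)=1/8192, P(S=-11)=13/8192, P(S=-9)=78/8192, P(S=-7)=286/8192, P(S=-5)=715/8192, P(S=-3)=1287/8192, P(S=-1)=1716/8192, P(S=1)=1716/8192, P(S=3)=1287/8192, P(S=5)=715/8192, P(S=7)=286/8192, P(S=9)=78/8192, P(S=11)=13/8192, P(S=13)=1/8192
E[|S_13|] = Σ_m |m|·P(S_13=m) = 24024/8192 = 3003/1024

Answer: 3003/1024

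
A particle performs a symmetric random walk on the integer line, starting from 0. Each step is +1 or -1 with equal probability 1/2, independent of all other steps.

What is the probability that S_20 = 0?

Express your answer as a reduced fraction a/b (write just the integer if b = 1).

To return to 0 after 20 steps: need exactly 10 steps of +1 and 10 of -1.
Favorable paths: C(20,10) = 184756
Total paths: 2^20 = 1048576
P = 184756/1048576 = 46189/262144

Answer: 46189/262144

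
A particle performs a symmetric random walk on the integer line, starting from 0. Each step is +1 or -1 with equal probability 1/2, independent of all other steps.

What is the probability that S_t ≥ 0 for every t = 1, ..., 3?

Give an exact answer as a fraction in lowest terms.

Answer: 3/8

Derivation:
Let f(t,s) = #length-t paths at position s with S_1..S_t all ≥ 0.
f(t,s) = f(t-1,s-1) + f(t-1,s+1) for s ≥ 0; f(t,s) = 0 for s < 0.
t=0: f(0,0)=1
t=1: f(1,1)=1
t=2: f(2,0)=1 f(2,2)=1
t=3: f(3,1)=2 f(3,3)=1
Σ_s f(3,s) = 3
P = 3/8 = 3/8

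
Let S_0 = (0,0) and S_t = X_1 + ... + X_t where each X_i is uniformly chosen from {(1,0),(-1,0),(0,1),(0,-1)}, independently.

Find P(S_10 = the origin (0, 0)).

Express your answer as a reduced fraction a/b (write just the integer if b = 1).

Let h be the number of horizontal steps (so 10-h are vertical). To end at (0,0) need (h+0)/2 right-steps and ((10-h)+0)/2 up-steps.
Sum over h with 0 ≤ h ≤ 10, h ≡ 0 (mod 2), 10-h ≡ 0 (mod 2):
h=0: C(10,0)·C(0,0)·C(10,5) = 1·1·252 = 252
h=2: C(10,2)·C(2,1)·C(8,4) = 45·2·70 = 6300
h=4: C(10,4)·C(4,2)·C(6,3) = 210·6·20 = 25200
h=6: C(10,6)·C(6,3)·C(4,2) = 210·20·6 = 25200
h=8: C(10,8)·C(8,4)·C(2,1) = 45·70·2 = 6300
h=10: C(10,10)·C(10,5)·C(0,0) = 1·252·1 = 252
Total favorable: 63504
Total paths: 4^10 = 1048576
P = 63504/1048576 = 3969/65536

Answer: 3969/65536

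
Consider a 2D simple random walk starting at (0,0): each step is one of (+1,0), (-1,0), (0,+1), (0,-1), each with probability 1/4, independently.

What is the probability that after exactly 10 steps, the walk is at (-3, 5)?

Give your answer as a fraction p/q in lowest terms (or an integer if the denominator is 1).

Answer: 525/262144

Derivation:
Let h be the number of horizontal steps (so 10-h are vertical). To end at (-3,5) need (h-3)/2 right-steps and ((10-h)+5)/2 up-steps.
Sum over h with 3 ≤ h ≤ 5, h ≡ 1 (mod 2), 10-h ≡ 1 (mod 2):
h=3: C(10,3)·C(3,0)·C(7,6) = 120·1·7 = 840
h=5: C(10,5)·C(5,1)·C(5,5) = 252·5·1 = 1260
Total favorable: 2100
Total paths: 4^10 = 1048576
P = 2100/1048576 = 525/262144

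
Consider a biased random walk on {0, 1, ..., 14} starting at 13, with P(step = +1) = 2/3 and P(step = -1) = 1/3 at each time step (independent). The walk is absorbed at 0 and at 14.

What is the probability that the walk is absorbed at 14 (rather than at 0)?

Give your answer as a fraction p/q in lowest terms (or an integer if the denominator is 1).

Biased walk: p = 2/3, q = 1/3, r = q/p = 1/2
Gambler's ruin: P(hit 14 before 0 | start at 13) = (1 - r^a)/(1 - r^N)
r^13 = 1/8192; r^14 = 1/16384
P = (1 - 1/8192) / (1 - 1/16384) = 8191/8192 / 16383/16384 = 16382/16383

Answer: 16382/16383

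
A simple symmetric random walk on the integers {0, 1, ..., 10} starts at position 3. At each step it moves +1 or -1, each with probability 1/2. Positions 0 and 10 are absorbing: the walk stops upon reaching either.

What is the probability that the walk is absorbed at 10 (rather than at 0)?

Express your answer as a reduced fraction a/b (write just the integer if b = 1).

Symmetric walk (p = 1/2): the harmonic-function argument gives P(hit 10 before 0 | start at 3) = a/N.
P = 3/10 = 3/10

Answer: 3/10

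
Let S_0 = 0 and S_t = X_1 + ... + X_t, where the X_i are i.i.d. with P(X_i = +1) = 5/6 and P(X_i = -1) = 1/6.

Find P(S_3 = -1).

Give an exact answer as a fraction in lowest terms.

To reach position -1 after 3 steps: need 1 step of +1 and 2 steps of -1.
Number of such sequences: C(3,1) = 3
Each has probability (5/6)^1 · (1/6)^2 = 5/216
P = 3 · 5/216 = 5/72

Answer: 5/72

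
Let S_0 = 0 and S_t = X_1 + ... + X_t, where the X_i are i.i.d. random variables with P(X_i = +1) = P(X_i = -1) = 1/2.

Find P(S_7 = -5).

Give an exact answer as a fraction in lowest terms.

Answer: 7/128

Derivation:
To reach position -5 after 7 steps: need 1 step of +1 and 6 of -1.
Favorable paths: C(7,1) = 7
Total paths: 2^7 = 128
P = 7/128 = 7/128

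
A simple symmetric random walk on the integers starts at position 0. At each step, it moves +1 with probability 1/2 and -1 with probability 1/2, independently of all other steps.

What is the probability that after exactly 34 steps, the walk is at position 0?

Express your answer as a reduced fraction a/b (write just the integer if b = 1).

Answer: 583401555/4294967296

Derivation:
To return to 0 after 34 steps: need exactly 17 steps of +1 and 17 of -1.
Favorable paths: C(34,17) = 2333606220
Total paths: 2^34 = 17179869184
P = 2333606220/17179869184 = 583401555/4294967296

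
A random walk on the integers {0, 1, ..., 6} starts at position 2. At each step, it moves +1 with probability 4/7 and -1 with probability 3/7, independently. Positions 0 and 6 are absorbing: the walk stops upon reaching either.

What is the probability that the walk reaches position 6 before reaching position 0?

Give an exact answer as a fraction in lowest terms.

Answer: 256/481

Derivation:
Biased walk: p = 4/7, q = 3/7, r = q/p = 3/4
Gambler's ruin: P(hit 6 before 0 | start at 2) = (1 - r^a)/(1 - r^N)
r^2 = 9/16; r^6 = 729/4096
P = (1 - 9/16) / (1 - 729/4096) = 7/16 / 3367/4096 = 256/481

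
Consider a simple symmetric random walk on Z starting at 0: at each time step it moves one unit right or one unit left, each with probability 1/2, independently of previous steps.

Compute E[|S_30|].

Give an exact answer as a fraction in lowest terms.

Answer: 145422675/33554432

Derivation:
S_30 takes values m ≡ 0 (mod 2) with |m| ≤ 30; P(S_30=m) = C(30,(30+m)/2)/2^30.
Total paths: 2^30 = 1073741824
Distribution: P(S=-30)=1/1073741824, P(S=-28)=30/1073741824, P(S=-26)=435/1073741824, P(S=-24)=4060/1073741824, P(S=-22)=27405/1073741824, P(S=-20)=142506/1073741824, P(S=-18)=593775/1073741824, P(S=-16)=2035800/1073741824, P(S=-14)=5852925/1073741824, P(S=-12)=14307150/1073741824, P(S=-10)=30045015/1073741824, P(S=-8)=54627300/1073741824, P(S=-6)=86493225/1073741824, P(S=-4)=119759850/1073741824, P(S=-2)=145422675/1073741824, P(S=0)=155117520/1073741824, P(S=2)=145422675/1073741824, P(S=4)=119759850/1073741824, P(S=6)=86493225/1073741824, P(S=8)=54627300/1073741824, P(S=10)=30045015/1073741824, P(S=12)=14307150/1073741824, P(S=14)=5852925/1073741824, P(S=16)=2035800/1073741824, P(S=18)=593775/1073741824, P(S=20)=142506/1073741824, P(S=22)=27405/1073741824, P(S=24)=4060/1073741824, P(S=26)=435/1073741824, P(S=28)=30/1073741824, P(S=30)=1/1073741824
E[|S_30|] = Σ_m |m|·P(S_30=m) = 4653525600/1073741824 = 145422675/33554432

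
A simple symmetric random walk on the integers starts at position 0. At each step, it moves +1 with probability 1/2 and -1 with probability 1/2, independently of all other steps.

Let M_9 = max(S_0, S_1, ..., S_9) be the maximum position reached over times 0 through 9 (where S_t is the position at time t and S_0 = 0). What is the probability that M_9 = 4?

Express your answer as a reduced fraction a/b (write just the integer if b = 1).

Let M_9 = max(S_0,...,S_9). Use the reflection principle: for j ≥ 1, #{paths with M_9 ≥ j} = #{S_9 ≥ j} + #{S_9 ≥ j+1}.
By reflection, #{M_9 ≥ 4} = #{S_9 ≥ 4} + #{S_9 ≥ 5} = 46 + 46 = 92.
#{M_9 ≥ 5} = #{S_9 ≥ 5} + #{S_9 ≥ 6} = 46 + 10 = 56.
#{M_9 = 4} = 92 - 56 = 36.
P(M_9 = 4) = 36/512 = 9/128

Answer: 9/128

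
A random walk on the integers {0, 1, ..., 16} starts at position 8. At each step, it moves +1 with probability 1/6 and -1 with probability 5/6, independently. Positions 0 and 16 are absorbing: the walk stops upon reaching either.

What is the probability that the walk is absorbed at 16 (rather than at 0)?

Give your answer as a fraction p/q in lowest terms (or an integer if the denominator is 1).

Biased walk: p = 1/6, q = 5/6, r = q/p = 5
Gambler's ruin: P(hit 16 before 0 | start at 8) = (1 - r^a)/(1 - r^N)
r^8 = 390625; r^16 = 152587890625
P = (1 - 390625) / (1 - 152587890625) = -390624 / -152587890624 = 1/390626

Answer: 1/390626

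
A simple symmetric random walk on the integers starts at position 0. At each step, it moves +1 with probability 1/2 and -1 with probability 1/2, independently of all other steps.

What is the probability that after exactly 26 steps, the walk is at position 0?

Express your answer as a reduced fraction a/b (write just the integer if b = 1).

Answer: 1300075/8388608

Derivation:
To return to 0 after 26 steps: need exactly 13 steps of +1 and 13 of -1.
Favorable paths: C(26,13) = 10400600
Total paths: 2^26 = 67108864
P = 10400600/67108864 = 1300075/8388608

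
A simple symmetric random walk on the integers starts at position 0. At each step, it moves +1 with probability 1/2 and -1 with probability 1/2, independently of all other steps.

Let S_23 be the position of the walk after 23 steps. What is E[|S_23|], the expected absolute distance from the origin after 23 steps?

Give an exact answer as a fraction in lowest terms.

S_23 takes values m ≡ 1 (mod 2) with |m| ≤ 23; P(S_23=m) = C(23,(23+m)/2)/2^23.
Total paths: 2^23 = 8388608
Distribution: P(S=-23)=1/8388608, P(S=-21)=23/8388608, P(S=-19)=253/8388608, P(S=-17)=1771/8388608, P(S=-15)=8855/8388608, P(S=-13)=33649/8388608, P(S=-11)=100947/8388608, P(S=-9)=245157/8388608, P(S=-7)=490314/8388608, P(S=-5)=817190/8388608, P(S=-3)=1144066/8388608, P(S=-1)=1352078/8388608, P(S=1)=1352078/8388608, P(S=3)=1144066/8388608, P(S=5)=817190/8388608, P(S=7)=490314/8388608, P(S=9)=245157/8388608, P(S=11)=100947/8388608, P(S=13)=33649/8388608, P(S=15)=8855/8388608, P(S=17)=1771/8388608, P(S=19)=253/8388608, P(S=21)=23/8388608, P(S=23)=1/8388608
E[|S_23|] = Σ_m |m|·P(S_23=m) = 32449872/8388608 = 2028117/524288

Answer: 2028117/524288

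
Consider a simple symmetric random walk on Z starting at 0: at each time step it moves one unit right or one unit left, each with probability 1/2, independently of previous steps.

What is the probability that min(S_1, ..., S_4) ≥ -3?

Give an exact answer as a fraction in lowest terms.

Let f(t,s) = #length-t paths at position s with S_1..S_t all ≥ -3.
f(t,s) = f(t-1,s-1) + f(t-1,s+1) for s ≥ -3; f(t,s) = 0 for s < -3.
t=0: f(0,0)=1
t=1: f(1,-1)=1 f(1,1)=1
t=2: f(2,-2)=1 f(2,0)=2 f(2,2)=1
t=3: f(3,-3)=1 f(3,-1)=3 f(3,1)=3 f(3,3)=1
t=4: f(4,-2)=4 f(4,0)=6 f(4,2)=4 f(4,4)=1
Σ_s f(4,s) = 15
P = 15/16 = 15/16

Answer: 15/16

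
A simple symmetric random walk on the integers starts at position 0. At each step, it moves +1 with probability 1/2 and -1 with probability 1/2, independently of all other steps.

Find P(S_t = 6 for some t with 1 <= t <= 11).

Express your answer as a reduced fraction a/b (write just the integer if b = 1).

Count via complement. Let g(t,s) = #length-t paths at position s with S_1..S_t all ≠ 6.
g(t,s) = g(t-1,s-1) + g(t-1,s+1) for s ≠ 6; g(t,6) = 0.
t=0: g(0,0)=1
t=1: g(1,-1)=1 g(1,1)=1
t=2: g(2,-2)=1 g(2,0)=2 g(2,2)=1
t=3: g(3,-3)=1 g(3,-1)=3 g(3,1)=3 g(3,3)=1
t=4: g(4,-4)=1 g(4,-2)=4 g(4,0)=6 g(4,2)=4 g(4,4)=1
t=5: g(5,-5)=1 g(5,-3)=5 g(5,-1)=10 g(5,1)=10 g(5,3)=5 g(5,5)=1
t=6: g(6,-6)=1 g(6,-4)=6 g(6,-2)=15 g(6,0)=20 g(6,2)=15 g(6,4)=6
t=7: g(7,-7)=1 g(7,-5)=7 g(7,-3)=21 g(7,-1)=35 g(7,1)=35 g(7,3)=21 g(7,5)=6
t=8: g(8,-8)=1 g(8,-6)=8 g(8,-4)=28 g(8,-2)=56 g(8,0)=70 g(8,2)=56 g(8,4)=27
t=9: g(9,-9)=1 g(9,-7)=9 g(9,-5)=36 g(9,-3)=84 g(9,-1)=126 g(9,1)=126 g(9,3)=83 g(9,5)=27
t=10: g(10,-10)=1 g(10,-8)=10 g(10,-6)=45 g(10,-4)=120 g(10,-2)=210 g(10,0)=252 g(10,2)=209 g(10,4)=110
t=11: g(11,-11)=1 g(11,-9)=11 g(11,-7)=55 g(11,-5)=165 g(11,-3)=330 g(11,-1)=462 g(11,1)=461 g(11,3)=319 g(11,5)=110
Paths never hitting 6: Σ_s g(11,s) = 1914
Paths hitting 6: 2^11 - 1914 = 134
P = 134/2048 = 67/1024

Answer: 67/1024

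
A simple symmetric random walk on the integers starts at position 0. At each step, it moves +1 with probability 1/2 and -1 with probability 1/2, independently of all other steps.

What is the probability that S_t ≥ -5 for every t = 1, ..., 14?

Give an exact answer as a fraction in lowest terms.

Answer: 14443/16384

Derivation:
Let f(t,s) = #length-t paths at position s with S_1..S_t all ≥ -5.
f(t,s) = f(t-1,s-1) + f(t-1,s+1) for s ≥ -5; f(t,s) = 0 for s < -5.
t=0: f(0,0)=1
t=1: f(1,-1)=1 f(1,1)=1
t=2: f(2,-2)=1 f(2,0)=2 f(2,2)=1
t=3: f(3,-3)=1 f(3,-1)=3 f(3,1)=3 f(3,3)=1
t=4: f(4,-4)=1 f(4,-2)=4 f(4,0)=6 f(4,2)=4 f(4,4)=1
t=5: f(5,-5)=1 f(5,-3)=5 f(5,-1)=10 f(5,1)=10 f(5,3)=5 f(5,5)=1
t=6: f(6,-4)=6 f(6,-2)=15 f(6,0)=20 f(6,2)=15 f(6,4)=6 f(6,6)=1
t=7: f(7,-5)=6 f(7,-3)=21 f(7,-1)=35 f(7,1)=35 f(7,3)=21 f(7,5)=7 f(7,7)=1
t=8: f(8,-4)=27 f(8,-2)=56 f(8,0)=70 f(8,2)=56 f(8,4)=28 f(8,6)=8 f(8,8)=1
t=9: f(9,-5)=27 f(9,-3)=83 f(9,-1)=126 f(9,1)=126 f(9,3)=84 f(9,5)=36 f(9,7)=9 f(9,9)=1
t=10: f(10,-4)=110 f(10,-2)=209 f(10,0)=252 f(10,2)=210 f(10,4)=120 f(10,6)=45 f(10,8)=10 f(10,10)=1
t=11: f(11,-5)=110 f(11,-3)=319 f(11,-1)=461 f(11,1)=462 f(11,3)=330 f(11,5)=165 f(11,7)=55 f(11,9)=11 f(11,11)=1
t=12: f(12,-4)=429 f(12,-2)=780 f(12,0)=923 f(12,2)=792 f(12,4)=495 f(12,6)=220 f(12,8)=66 f(12,10)=12 f(12,12)=1
t=13: f(13,-5)=429 f(13,-3)=1209 f(13,-1)=1703 f(13,1)=1715 f(13,3)=1287 f(13,5)=715 f(13,7)=286 f(13,9)=78 f(13,11)=13 f(13,13)=1
t=14: f(14,-4)=1638 f(14,-2)=2912 f(14,0)=3418 f(14,2)=3002 f(14,4)=2002 f(14,6)=1001 f(14,8)=364 f(14,10)=91 f(14,12)=14 f(14,14)=1
Σ_s f(14,s) = 14443
P = 14443/16384 = 14443/16384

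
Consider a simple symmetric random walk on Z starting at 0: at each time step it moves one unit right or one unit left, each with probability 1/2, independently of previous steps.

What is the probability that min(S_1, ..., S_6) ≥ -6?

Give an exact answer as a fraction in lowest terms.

Let f(t,s) = #length-t paths at position s with S_1..S_t all ≥ -6.
f(t,s) = f(t-1,s-1) + f(t-1,s+1) for s ≥ -6; f(t,s) = 0 for s < -6.
t=0: f(0,0)=1
t=1: f(1,-1)=1 f(1,1)=1
t=2: f(2,-2)=1 f(2,0)=2 f(2,2)=1
t=3: f(3,-3)=1 f(3,-1)=3 f(3,1)=3 f(3,3)=1
t=4: f(4,-4)=1 f(4,-2)=4 f(4,0)=6 f(4,2)=4 f(4,4)=1
t=5: f(5,-5)=1 f(5,-3)=5 f(5,-1)=10 f(5,1)=10 f(5,3)=5 f(5,5)=1
t=6: f(6,-6)=1 f(6,-4)=6 f(6,-2)=15 f(6,0)=20 f(6,2)=15 f(6,4)=6 f(6,6)=1
Σ_s f(6,s) = 64
P = 64/64 = 1

Answer: 1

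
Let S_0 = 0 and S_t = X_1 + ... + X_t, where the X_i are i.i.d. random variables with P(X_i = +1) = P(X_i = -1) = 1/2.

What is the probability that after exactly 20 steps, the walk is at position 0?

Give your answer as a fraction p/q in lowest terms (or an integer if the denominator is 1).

To return to 0 after 20 steps: need exactly 10 steps of +1 and 10 of -1.
Favorable paths: C(20,10) = 184756
Total paths: 2^20 = 1048576
P = 184756/1048576 = 46189/262144

Answer: 46189/262144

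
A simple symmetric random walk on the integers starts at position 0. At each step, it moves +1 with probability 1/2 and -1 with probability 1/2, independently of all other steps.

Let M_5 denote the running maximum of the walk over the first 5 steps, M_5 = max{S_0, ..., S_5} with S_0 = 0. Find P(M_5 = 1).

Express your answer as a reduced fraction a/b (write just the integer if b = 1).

Let M_5 = max(S_0,...,S_5). Use the reflection principle: for j ≥ 1, #{paths with M_5 ≥ j} = #{S_5 ≥ j} + #{S_5 ≥ j+1}.
By reflection, #{M_5 ≥ 1} = #{S_5 ≥ 1} + #{S_5 ≥ 2} = 16 + 6 = 22.
#{M_5 ≥ 2} = #{S_5 ≥ 2} + #{S_5 ≥ 3} = 6 + 6 = 12.
#{M_5 = 1} = 22 - 12 = 10.
P(M_5 = 1) = 10/32 = 5/16

Answer: 5/16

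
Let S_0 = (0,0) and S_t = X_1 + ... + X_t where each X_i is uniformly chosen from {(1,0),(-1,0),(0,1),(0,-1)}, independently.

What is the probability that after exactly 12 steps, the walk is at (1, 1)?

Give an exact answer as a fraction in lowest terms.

Let h be the number of horizontal steps (so 12-h are vertical). To end at (1,1) need (h+1)/2 right-steps and ((12-h)+1)/2 up-steps.
Sum over h with 1 ≤ h ≤ 11, h ≡ 1 (mod 2), 12-h ≡ 1 (mod 2):
h=1: C(12,1)·C(1,1)·C(11,6) = 12·1·462 = 5544
h=3: C(12,3)·C(3,2)·C(9,5) = 220·3·126 = 83160
h=5: C(12,5)·C(5,3)·C(7,4) = 792·10·35 = 277200
h=7: C(12,7)·C(7,4)·C(5,3) = 792·35·10 = 277200
h=9: C(12,9)·C(9,5)·C(3,2) = 220·126·3 = 83160
h=11: C(12,11)·C(11,6)·C(1,1) = 12·462·1 = 5544
Total favorable: 731808
Total paths: 4^12 = 16777216
P = 731808/16777216 = 22869/524288

Answer: 22869/524288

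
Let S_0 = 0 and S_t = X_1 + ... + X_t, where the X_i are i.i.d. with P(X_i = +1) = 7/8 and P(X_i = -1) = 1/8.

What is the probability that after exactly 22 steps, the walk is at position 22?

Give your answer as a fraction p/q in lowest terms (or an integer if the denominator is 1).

Answer: 3909821048582988049/73786976294838206464

Derivation:
To reach position 22 after 22 steps: need 22 steps of +1 and 0 steps of -1.
Number of such sequences: C(22,22) = 1
Each has probability (7/8)^22 · (1/8)^0 = 3909821048582988049/73786976294838206464
P = 1 · 3909821048582988049/73786976294838206464 = 3909821048582988049/73786976294838206464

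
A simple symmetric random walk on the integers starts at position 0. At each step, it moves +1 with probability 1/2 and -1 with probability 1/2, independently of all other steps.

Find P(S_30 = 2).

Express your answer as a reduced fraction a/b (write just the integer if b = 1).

Answer: 145422675/1073741824

Derivation:
To reach position 2 after 30 steps: need 16 steps of +1 and 14 of -1.
Favorable paths: C(30,16) = 145422675
Total paths: 2^30 = 1073741824
P = 145422675/1073741824 = 145422675/1073741824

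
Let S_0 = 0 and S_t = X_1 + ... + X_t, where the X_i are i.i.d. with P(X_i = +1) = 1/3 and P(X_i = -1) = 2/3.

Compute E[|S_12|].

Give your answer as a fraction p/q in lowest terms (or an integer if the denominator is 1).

Answer: 257372/59049

Derivation:
S_12 takes values m ≡ 0 (mod 2) with |m| ≤ 12; P(S_12=m) = C(12,(12+m)/2) · (1/3)^((12+m)/2) · (2/3)^((12-m)/2).
Distribution: P(S=-12)=4096/531441, P(S=-10)=8192/177147, P(S=-8)=22528/177147, P(S=-6)=112640/531441, P(S=-4)=14080/59049, P(S=-2)=11264/59049, P(S=0)=19712/177147, P(S=2)=2816/59049, P(S=4)=880/59049, P(S=6)=1760/531441, P(S=8)=88/177147, P(S=10)=8/177147, P(S=12)=1/531441
E[|S_12|] = Σ_m |m|·P(S_12=m) = 257372/59049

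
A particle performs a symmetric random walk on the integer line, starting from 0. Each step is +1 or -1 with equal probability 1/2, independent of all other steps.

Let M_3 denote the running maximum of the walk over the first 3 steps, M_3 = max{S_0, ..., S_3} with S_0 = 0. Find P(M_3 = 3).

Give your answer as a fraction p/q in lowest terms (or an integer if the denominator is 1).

Answer: 1/8

Derivation:
Let M_3 = max(S_0,...,S_3). Use the reflection principle: for j ≥ 1, #{paths with M_3 ≥ j} = #{S_3 ≥ j} + #{S_3 ≥ j+1}.
By reflection, #{M_3 ≥ 3} = #{S_3 ≥ 3} + #{S_3 ≥ 4} = 1 + 0 = 1.
#{M_3 ≥ 4} = #{S_3 ≥ 4} + #{S_3 ≥ 5} = 0 + 0 = 0.
#{M_3 = 3} = 1 - 0 = 1.
P(M_3 = 3) = 1/8 = 1/8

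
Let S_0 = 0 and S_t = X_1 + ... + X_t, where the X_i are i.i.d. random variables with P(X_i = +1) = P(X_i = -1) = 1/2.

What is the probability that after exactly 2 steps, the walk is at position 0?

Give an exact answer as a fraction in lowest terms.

Answer: 1/2

Derivation:
To return to 0 after 2 steps: need exactly 1 step of +1 and 1 of -1.
Favorable paths: C(2,1) = 2
Total paths: 2^2 = 4
P = 2/4 = 1/2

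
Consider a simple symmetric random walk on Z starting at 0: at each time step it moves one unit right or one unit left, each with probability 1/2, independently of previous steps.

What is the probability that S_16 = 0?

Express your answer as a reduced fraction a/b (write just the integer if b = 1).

To return to 0 after 16 steps: need exactly 8 steps of +1 and 8 of -1.
Favorable paths: C(16,8) = 12870
Total paths: 2^16 = 65536
P = 12870/65536 = 6435/32768

Answer: 6435/32768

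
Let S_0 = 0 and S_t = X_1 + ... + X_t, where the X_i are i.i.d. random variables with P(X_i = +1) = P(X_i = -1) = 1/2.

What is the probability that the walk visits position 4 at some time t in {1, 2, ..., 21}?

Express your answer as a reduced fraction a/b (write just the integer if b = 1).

Count via complement. Let g(t,s) = #length-t paths at position s with S_1..S_t all ≠ 4.
g(t,s) = g(t-1,s-1) + g(t-1,s+1) for s ≠ 4; g(t,4) = 0.
t=0: g(0,0)=1
t=1: g(1,-1)=1 g(1,1)=1
t=2: g(2,-2)=1 g(2,0)=2 g(2,2)=1
t=3: g(3,-3)=1 g(3,-1)=3 g(3,1)=3 g(3,3)=1
t=4: g(4,-4)=1 g(4,-2)=4 g(4,0)=6 g(4,2)=4
t=5: g(5,-5)=1 g(5,-3)=5 g(5,-1)=10 g(5,1)=10 g(5,3)=4
t=6: g(6,-6)=1 g(6,-4)=6 g(6,-2)=15 g(6,0)=20 g(6,2)=14
t=7: g(7,-7)=1 g(7,-5)=7 g(7,-3)=21 g(7,-1)=35 g(7,1)=34 g(7,3)=14
t=8: g(8,-8)=1 g(8,-6)=8 g(8,-4)=28 g(8,-2)=56 g(8,0)=69 g(8,2)=48
t=9: g(9,-9)=1 g(9,-7)=9 g(9,-5)=36 g(9,-3)=84 g(9,-1)=125 g(9,1)=117 g(9,3)=48
t=10: g(10,-10)=1 g(10,-8)=10 g(10,-6)=45 g(10,-4)=120 g(10,-2)=209 g(10,0)=242 g(10,2)=165
t=11: g(11,-11)=1 g(11,-9)=11 g(11,-7)=55 g(11,-5)=165 g(11,-3)=329 g(11,-1)=451 g(11,1)=407 g(11,3)=165
t=12: g(12,-12)=1 g(12,-10)=12 g(12,-8)=66 g(12,-6)=220 g(12,-4)=494 g(12,-2)=780 g(12,0)=858 g(12,2)=572
t=13: g(13,-13)=1 g(13,-11)=13 g(13,-9)=78 g(13,-7)=286 g(13,-5)=714 g(13,-3)=1274 g(13,-1)=1638 g(13,1)=1430 g(13,3)=572
t=14: g(14,-14)=1 g(14,-12)=14 g(14,-10)=91 g(14,-8)=364 g(14,-6)=1000 g(14,-4)=1988 g(14,-2)=2912 g(14,0)=3068 g(14,2)=2002
t=15: g(15,-15)=1 g(15,-13)=15 g(15,-11)=105 g(15,-9)=455 g(15,-7)=1364 g(15,-5)=2988 g(15,-3)=4900 g(15,-1)=5980 g(15,1)=5070 g(15,3)=2002
t=16: g(16,-16)=1 g(16,-14)=16 g(16,-12)=120 g(16,-10)=560 g(16,-8)=1819 g(16,-6)=4352 g(16,-4)=7888 g(16,-2)=10880 g(16,0)=11050 g(16,2)=7072
t=17: g(17,-17)=1 g(17,-15)=17 g(17,-13)=136 g(17,-11)=680 g(17,-9)=2379 g(17,-7)=6171 g(17,-5)=12240 g(17,-3)=18768 g(17,-1)=21930 g(17,1)=18122 g(17,3)=7072
t=18: g(18,-18)=1 g(18,-16)=18 g(18,-14)=153 g(18,-12)=816 g(18,-10)=3059 g(18,-8)=8550 g(18,-6)=18411 g(18,-4)=31008 g(18,-2)=40698 g(18,0)=40052 g(18,2)=25194
t=19: g(19,-19)=1 g(19,-17)=19 g(19,-15)=171 g(19,-13)=969 g(19,-11)=3875 g(19,-9)=11609 g(19,-7)=26961 g(19,-5)=49419 g(19,-3)=71706 g(19,-1)=80750 g(19,1)=65246 g(19,3)=25194
t=20: g(20,-20)=1 g(20,-18)=20 g(20,-16)=190 g(20,-14)=1140 g(20,-12)=4844 g(20,-10)=15484 g(20,-8)=38570 g(20,-6)=76380 g(20,-4)=121125 g(20,-2)=152456 g(20,0)=145996 g(20,2)=90440
t=21: g(21,-21)=1 g(21,-19)=21 g(21,-17)=210 g(21,-15)=1330 g(21,-13)=5984 g(21,-11)=20328 g(21,-9)=54054 g(21,-7)=114950 g(21,-5)=197505 g(21,-3)=273581 g(21,-1)=298452 g(21,1)=236436 g(21,3)=90440
Paths never hitting 4: Σ_s g(21,s) = 1293292
Paths hitting 4: 2^21 - 1293292 = 803860
P = 803860/2097152 = 200965/524288

Answer: 200965/524288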